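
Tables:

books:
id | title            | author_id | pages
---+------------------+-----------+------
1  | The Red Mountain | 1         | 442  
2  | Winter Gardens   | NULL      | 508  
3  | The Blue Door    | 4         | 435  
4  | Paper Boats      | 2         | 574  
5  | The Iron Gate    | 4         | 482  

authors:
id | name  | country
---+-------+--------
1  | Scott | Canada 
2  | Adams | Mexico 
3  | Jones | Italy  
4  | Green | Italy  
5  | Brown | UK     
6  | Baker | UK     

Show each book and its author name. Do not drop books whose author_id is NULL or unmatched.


LEFT JOIN keeps every row from books (the left table); where author_id has no match in authors, the author columns become NULL. Walk through each book:
  - book 1 (The Red Mountain): author_id=1 -> matches Scott
  - book 2 (Winter Gardens): author_id=NULL, no match -> kept with NULL
  - book 3 (The Blue Door): author_id=4 -> matches Green
  - book 4 (Paper Boats): author_id=2 -> matches Adams
  - book 5 (The Iron Gate): author_id=4 -> matches Green
All 5 rows appear; 1 has NULL author.

SQL:
SELECT a.title, b.name AS author
FROM books a
LEFT JOIN authors b ON a.author_id = b.id

Result:
title            | author
-----------------+-------
The Red Mountain | Scott 
Winter Gardens   | NULL  
The Blue Door    | Green 
Paper Boats      | Adams 
The Iron Gate    | Green 


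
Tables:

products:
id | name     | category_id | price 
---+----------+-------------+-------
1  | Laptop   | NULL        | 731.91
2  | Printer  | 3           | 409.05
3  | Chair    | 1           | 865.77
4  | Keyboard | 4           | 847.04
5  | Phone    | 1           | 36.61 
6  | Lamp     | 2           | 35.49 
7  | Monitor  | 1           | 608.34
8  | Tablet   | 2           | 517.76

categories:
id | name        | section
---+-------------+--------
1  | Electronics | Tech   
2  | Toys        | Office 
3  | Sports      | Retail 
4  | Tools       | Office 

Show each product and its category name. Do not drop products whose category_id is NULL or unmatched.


LEFT JOIN keeps every row from products (the left table); where category_id has no match in categories, the category columns become NULL. Walk through each product:
  - product 1 (Laptop): category_id=NULL, no match -> kept with NULL
  - product 2 (Printer): category_id=3 -> matches Sports
  - product 3 (Chair): category_id=1 -> matches Electronics
  - product 4 (Keyboard): category_id=4 -> matches Tools
  - product 5 (Phone): category_id=1 -> matches Electronics
  - product 6 (Lamp): category_id=2 -> matches Toys
  - product 7 (Monitor): category_id=1 -> matches Electronics
  - product 8 (Tablet): category_id=2 -> matches Toys
All 8 rows appear; 1 has NULL category.

SQL:
SELECT a.name, b.name AS category
FROM products a
LEFT JOIN categories b ON a.category_id = b.id

Result:
name     | category   
---------+------------
Laptop   | NULL       
Printer  | Sports     
Chair    | Electronics
Keyboard | Tools      
Phone    | Electronics
Lamp     | Toys       
Monitor  | Electronics
Tablet   | Toys       


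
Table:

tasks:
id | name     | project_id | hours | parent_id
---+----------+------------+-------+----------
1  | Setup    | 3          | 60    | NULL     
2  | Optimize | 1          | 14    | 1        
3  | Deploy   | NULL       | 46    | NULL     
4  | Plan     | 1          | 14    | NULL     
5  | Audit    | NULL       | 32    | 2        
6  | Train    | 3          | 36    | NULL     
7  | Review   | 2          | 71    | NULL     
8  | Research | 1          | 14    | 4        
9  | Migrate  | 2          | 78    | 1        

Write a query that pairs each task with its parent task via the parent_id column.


This is a self-join: tasks is joined to a second copy of itself, matching each row's parent_id to another row's id. Use LEFT JOIN so rows with parent_id=NULL are kept.
  - task 1 (Setup): parent_id=NULL -> NULL
  - task 2 (Optimize): parent_id=1 -> Setup
  - task 3 (Deploy): parent_id=NULL -> NULL
  - task 4 (Plan): parent_id=NULL -> NULL
  - task 5 (Audit): parent_id=2 -> Optimize
  - task 6 (Train): parent_id=NULL -> NULL
  - task 7 (Review): parent_id=NULL -> NULL
  - task 8 (Research): parent_id=4 -> Plan
  - task 9 (Migrate): parent_id=1 -> Setup

SQL:
SELECT a.name AS item, b.name AS parent
FROM tasks a
LEFT JOIN tasks b ON a.parent_id = b.id

Result:
item     | parent  
---------+---------
Setup    | NULL    
Optimize | Setup   
Deploy   | NULL    
Plan     | NULL    
Audit    | Optimize
Train    | NULL    
Review   | NULL    
Research | Plan    
Migrate  | Setup   


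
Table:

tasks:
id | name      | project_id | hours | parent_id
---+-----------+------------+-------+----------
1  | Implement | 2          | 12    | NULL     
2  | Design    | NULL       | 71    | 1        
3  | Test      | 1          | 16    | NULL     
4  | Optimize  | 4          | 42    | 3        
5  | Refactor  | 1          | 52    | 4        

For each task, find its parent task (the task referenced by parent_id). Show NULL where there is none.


This is a self-join: tasks is joined to a second copy of itself, matching each row's parent_id to another row's id. Use LEFT JOIN so rows with parent_id=NULL are kept.
  - task 1 (Implement): parent_id=NULL -> NULL
  - task 2 (Design): parent_id=1 -> Implement
  - task 3 (Test): parent_id=NULL -> NULL
  - task 4 (Optimize): parent_id=3 -> Test
  - task 5 (Refactor): parent_id=4 -> Optimize

SQL:
SELECT a.name AS item, b.name AS parent
FROM tasks a
LEFT JOIN tasks b ON a.parent_id = b.id

Result:
item      | parent   
----------+----------
Implement | NULL     
Design    | Implement
Test      | NULL     
Optimize  | Test     
Refactor  | Optimize 


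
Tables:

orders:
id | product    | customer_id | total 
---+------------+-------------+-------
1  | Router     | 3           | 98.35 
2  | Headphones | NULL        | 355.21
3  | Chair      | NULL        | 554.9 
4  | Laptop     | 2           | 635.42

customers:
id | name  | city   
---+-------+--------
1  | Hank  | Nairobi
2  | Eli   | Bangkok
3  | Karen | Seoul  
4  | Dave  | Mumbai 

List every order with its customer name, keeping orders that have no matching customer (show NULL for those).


LEFT JOIN keeps every row from orders (the left table); where customer_id has no match in customers, the customer columns become NULL. Walk through each order:
  - order 1 (Router): customer_id=3 -> matches Karen
  - order 2 (Headphones): customer_id=NULL, no match -> kept with NULL
  - order 3 (Chair): customer_id=NULL, no match -> kept with NULL
  - order 4 (Laptop): customer_id=2 -> matches Eli
All 4 rows appear; 2 have NULL customer.

SQL:
SELECT a.product, b.name AS customer
FROM orders a
LEFT JOIN customers b ON a.customer_id = b.id

Result:
product    | customer
-----------+---------
Router     | Karen   
Headphones | NULL    
Chair      | NULL    
Laptop     | Eli     


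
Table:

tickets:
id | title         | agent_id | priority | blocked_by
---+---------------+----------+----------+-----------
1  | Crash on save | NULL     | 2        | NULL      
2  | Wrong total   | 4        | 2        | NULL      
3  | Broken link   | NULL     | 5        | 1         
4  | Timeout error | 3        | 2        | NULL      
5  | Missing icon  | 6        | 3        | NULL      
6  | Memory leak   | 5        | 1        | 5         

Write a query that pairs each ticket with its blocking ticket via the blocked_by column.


This is a self-join: tickets is joined to a second copy of itself, matching each row's blocked_by to another row's id. Use LEFT JOIN so rows with blocked_by=NULL are kept.
  - ticket 1 (Crash on save): blocked_by=NULL -> NULL
  - ticket 2 (Wrong total): blocked_by=NULL -> NULL
  - ticket 3 (Broken link): blocked_by=1 -> Crash on save
  - ticket 4 (Timeout error): blocked_by=NULL -> NULL
  - ticket 5 (Missing icon): blocked_by=NULL -> NULL
  - ticket 6 (Memory leak): blocked_by=5 -> Missing icon

SQL:
SELECT a.title AS item, b.title AS blocked_by
FROM tickets a
LEFT JOIN tickets b ON a.blocked_by = b.id

Result:
item          | blocked_by   
--------------+--------------
Crash on save | NULL         
Wrong total   | NULL         
Broken link   | Crash on save
Timeout error | NULL         
Missing icon  | NULL         
Memory leak   | Missing icon 


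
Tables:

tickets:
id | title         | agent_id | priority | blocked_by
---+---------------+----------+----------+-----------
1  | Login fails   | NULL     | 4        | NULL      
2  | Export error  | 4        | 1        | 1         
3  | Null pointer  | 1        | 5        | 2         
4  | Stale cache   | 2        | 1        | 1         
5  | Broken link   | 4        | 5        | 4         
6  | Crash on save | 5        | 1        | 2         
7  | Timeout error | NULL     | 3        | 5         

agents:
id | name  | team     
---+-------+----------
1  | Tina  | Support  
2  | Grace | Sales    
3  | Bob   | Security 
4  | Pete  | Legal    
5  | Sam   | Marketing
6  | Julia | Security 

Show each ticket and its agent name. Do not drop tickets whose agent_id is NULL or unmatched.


LEFT JOIN keeps every row from tickets (the left table); where agent_id has no match in agents, the agent columns become NULL. Walk through each ticket:
  - ticket 1 (Login fails): agent_id=NULL, no match -> kept with NULL
  - ticket 2 (Export error): agent_id=4 -> matches Pete
  - ticket 3 (Null pointer): agent_id=1 -> matches Tina
  - ticket 4 (Stale cache): agent_id=2 -> matches Grace
  - ticket 5 (Broken link): agent_id=4 -> matches Pete
  - ticket 6 (Crash on save): agent_id=5 -> matches Sam
  - ticket 7 (Timeout error): agent_id=NULL, no match -> kept with NULL
All 7 rows appear; 2 have NULL agent.

SQL:
SELECT a.title, b.name AS agent
FROM tickets a
LEFT JOIN agents b ON a.agent_id = b.id

Result:
title         | agent
--------------+------
Login fails   | NULL 
Export error  | Pete 
Null pointer  | Tina 
Stale cache   | Grace
Broken link   | Pete 
Crash on save | Sam  
Timeout error | NULL 


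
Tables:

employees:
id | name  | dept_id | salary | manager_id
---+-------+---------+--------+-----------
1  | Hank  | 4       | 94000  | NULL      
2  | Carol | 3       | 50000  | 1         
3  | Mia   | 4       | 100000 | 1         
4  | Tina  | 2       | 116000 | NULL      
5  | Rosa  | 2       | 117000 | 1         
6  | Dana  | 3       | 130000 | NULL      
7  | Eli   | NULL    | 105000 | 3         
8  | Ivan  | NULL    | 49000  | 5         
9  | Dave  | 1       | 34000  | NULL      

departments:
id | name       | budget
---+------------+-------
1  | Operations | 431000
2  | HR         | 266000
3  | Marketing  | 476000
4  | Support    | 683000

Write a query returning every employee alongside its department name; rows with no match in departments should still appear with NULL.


LEFT JOIN keeps every row from employees (the left table); where dept_id has no match in departments, the department columns become NULL. Walk through each employee:
  - employee 1 (Hank): dept_id=4 -> matches Support
  - employee 2 (Carol): dept_id=3 -> matches Marketing
  - employee 3 (Mia): dept_id=4 -> matches Support
  - employee 4 (Tina): dept_id=2 -> matches HR
  - employee 5 (Rosa): dept_id=2 -> matches HR
  - employee 6 (Dana): dept_id=3 -> matches Marketing
  - employee 7 (Eli): dept_id=NULL, no match -> kept with NULL
  - employee 8 (Ivan): dept_id=NULL, no match -> kept with NULL
  - employee 9 (Dave): dept_id=1 -> matches Operations
All 9 rows appear; 2 have NULL department.

SQL:
SELECT a.name, b.name AS department
FROM employees a
LEFT JOIN departments b ON a.dept_id = b.id

Result:
name  | department
------+-----------
Hank  | Support   
Carol | Marketing 
Mia   | Support   
Tina  | HR        
Rosa  | HR        
Dana  | Marketing 
Eli   | NULL      
Ivan  | NULL      
Dave  | Operations


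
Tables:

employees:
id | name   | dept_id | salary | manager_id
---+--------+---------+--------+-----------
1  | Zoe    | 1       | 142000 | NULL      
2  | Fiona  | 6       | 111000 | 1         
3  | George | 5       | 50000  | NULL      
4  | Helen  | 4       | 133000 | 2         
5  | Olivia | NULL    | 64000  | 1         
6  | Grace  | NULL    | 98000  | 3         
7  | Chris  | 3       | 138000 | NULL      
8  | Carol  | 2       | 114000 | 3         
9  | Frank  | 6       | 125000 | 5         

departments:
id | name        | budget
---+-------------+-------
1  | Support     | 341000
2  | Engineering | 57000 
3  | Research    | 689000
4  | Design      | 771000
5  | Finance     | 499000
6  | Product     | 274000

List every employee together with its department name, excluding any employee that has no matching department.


INNER JOIN keeps only employees rows whose dept_id matches an id in departments. Walk through each employee:
  - employee 1 (Zoe): dept_id=1 -> matches Support
  - employee 2 (Fiona): dept_id=6 -> matches Product
  - employee 3 (George): dept_id=5 -> matches Finance
  - employee 4 (Helen): dept_id=4 -> matches Design
  - employee 5 (Olivia): dept_id=NULL, no match -> dropped
  - employee 6 (Grace): dept_id=NULL, no match -> dropped
  - employee 7 (Chris): dept_id=3 -> matches Research
  - employee 8 (Carol): dept_id=2 -> matches Engineering
  - employee 9 (Frank): dept_id=6 -> matches Product
So 2 of 9 rows are dropped.

SQL:
SELECT a.name, b.name AS department
FROM employees a
INNER JOIN departments b ON a.dept_id = b.id

Result:
name   | department 
-------+------------
Zoe    | Support    
Fiona  | Product    
George | Finance    
Helen  | Design     
Chris  | Research   
Carol  | Engineering
Frank  | Product    


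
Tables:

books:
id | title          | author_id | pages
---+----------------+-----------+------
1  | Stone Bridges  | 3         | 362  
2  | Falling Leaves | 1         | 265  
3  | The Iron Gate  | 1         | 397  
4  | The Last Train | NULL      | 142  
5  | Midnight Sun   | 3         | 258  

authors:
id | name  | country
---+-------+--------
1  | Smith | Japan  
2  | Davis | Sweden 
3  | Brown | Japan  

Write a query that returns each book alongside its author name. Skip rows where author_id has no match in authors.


INNER JOIN keeps only books rows whose author_id matches an id in authors. Walk through each book:
  - book 1 (Stone Bridges): author_id=3 -> matches Brown
  - book 2 (Falling Leaves): author_id=1 -> matches Smith
  - book 3 (The Iron Gate): author_id=1 -> matches Smith
  - book 4 (The Last Train): author_id=NULL, no match -> dropped
  - book 5 (Midnight Sun): author_id=3 -> matches Brown
So 1 of 5 rows is dropped.

SQL:
SELECT a.title, b.name AS author
FROM books a
INNER JOIN authors b ON a.author_id = b.id

Result:
title          | author
---------------+-------
Stone Bridges  | Brown 
Falling Leaves | Smith 
The Iron Gate  | Smith 
Midnight Sun   | Brown 


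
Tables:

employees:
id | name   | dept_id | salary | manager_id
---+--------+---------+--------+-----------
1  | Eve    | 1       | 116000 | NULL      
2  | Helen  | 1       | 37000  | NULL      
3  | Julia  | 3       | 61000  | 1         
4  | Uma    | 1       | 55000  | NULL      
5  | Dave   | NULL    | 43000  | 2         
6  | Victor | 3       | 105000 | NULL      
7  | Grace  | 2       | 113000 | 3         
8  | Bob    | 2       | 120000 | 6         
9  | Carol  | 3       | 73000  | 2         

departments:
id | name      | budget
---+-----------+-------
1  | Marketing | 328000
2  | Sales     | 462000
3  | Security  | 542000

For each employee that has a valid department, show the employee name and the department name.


INNER JOIN keeps only employees rows whose dept_id matches an id in departments. Walk through each employee:
  - employee 1 (Eve): dept_id=1 -> matches Marketing
  - employee 2 (Helen): dept_id=1 -> matches Marketing
  - employee 3 (Julia): dept_id=3 -> matches Security
  - employee 4 (Uma): dept_id=1 -> matches Marketing
  - employee 5 (Dave): dept_id=NULL, no match -> dropped
  - employee 6 (Victor): dept_id=3 -> matches Security
  - employee 7 (Grace): dept_id=2 -> matches Sales
  - employee 8 (Bob): dept_id=2 -> matches Sales
  - employee 9 (Carol): dept_id=3 -> matches Security
So 1 of 9 rows is dropped.

SQL:
SELECT a.name, b.name AS department
FROM employees a
INNER JOIN departments b ON a.dept_id = b.id

Result:
name   | department
-------+-----------
Eve    | Marketing 
Helen  | Marketing 
Julia  | Security  
Uma    | Marketing 
Victor | Security  
Grace  | Sales     
Bob    | Sales     
Carol  | Security  


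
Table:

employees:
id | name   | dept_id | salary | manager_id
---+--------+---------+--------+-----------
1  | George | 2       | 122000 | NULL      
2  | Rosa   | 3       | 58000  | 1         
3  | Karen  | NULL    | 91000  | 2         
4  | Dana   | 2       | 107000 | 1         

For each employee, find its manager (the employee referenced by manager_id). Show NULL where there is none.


This is a self-join: employees is joined to a second copy of itself, matching each row's manager_id to another row's id. Use LEFT JOIN so rows with manager_id=NULL are kept.
  - employee 1 (George): manager_id=NULL -> NULL
  - employee 2 (Rosa): manager_id=1 -> George
  - employee 3 (Karen): manager_id=2 -> Rosa
  - employee 4 (Dana): manager_id=1 -> George

SQL:
SELECT a.name AS item, b.name AS manager
FROM employees a
LEFT JOIN employees b ON a.manager_id = b.id

Result:
item   | manager
-------+--------
George | NULL   
Rosa   | George 
Karen  | Rosa   
Dana   | George 


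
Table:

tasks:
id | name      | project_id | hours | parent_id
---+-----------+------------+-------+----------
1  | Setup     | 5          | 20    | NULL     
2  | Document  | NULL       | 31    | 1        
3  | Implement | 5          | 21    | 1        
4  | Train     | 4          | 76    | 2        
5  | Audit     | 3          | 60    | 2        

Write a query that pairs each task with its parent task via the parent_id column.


This is a self-join: tasks is joined to a second copy of itself, matching each row's parent_id to another row's id. Use LEFT JOIN so rows with parent_id=NULL are kept.
  - task 1 (Setup): parent_id=NULL -> NULL
  - task 2 (Document): parent_id=1 -> Setup
  - task 3 (Implement): parent_id=1 -> Setup
  - task 4 (Train): parent_id=2 -> Document
  - task 5 (Audit): parent_id=2 -> Document

SQL:
SELECT a.name AS item, b.name AS parent
FROM tasks a
LEFT JOIN tasks b ON a.parent_id = b.id

Result:
item      | parent  
----------+---------
Setup     | NULL    
Document  | Setup   
Implement | Setup   
Train     | Document
Audit     | Document


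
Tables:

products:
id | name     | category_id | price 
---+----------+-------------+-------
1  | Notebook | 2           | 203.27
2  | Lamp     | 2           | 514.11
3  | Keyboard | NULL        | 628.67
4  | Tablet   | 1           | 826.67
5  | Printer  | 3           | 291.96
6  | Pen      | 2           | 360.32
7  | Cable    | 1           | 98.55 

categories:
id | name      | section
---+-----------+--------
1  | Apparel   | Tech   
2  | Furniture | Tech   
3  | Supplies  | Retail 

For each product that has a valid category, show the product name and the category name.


INNER JOIN keeps only products rows whose category_id matches an id in categories. Walk through each product:
  - product 1 (Notebook): category_id=2 -> matches Furniture
  - product 2 (Lamp): category_id=2 -> matches Furniture
  - product 3 (Keyboard): category_id=NULL, no match -> dropped
  - product 4 (Tablet): category_id=1 -> matches Apparel
  - product 5 (Printer): category_id=3 -> matches Supplies
  - product 6 (Pen): category_id=2 -> matches Furniture
  - product 7 (Cable): category_id=1 -> matches Apparel
So 1 of 7 rows is dropped.

SQL:
SELECT a.name, b.name AS category
FROM products a
INNER JOIN categories b ON a.category_id = b.id

Result:
name     | category 
---------+----------
Notebook | Furniture
Lamp     | Furniture
Tablet   | Apparel  
Printer  | Supplies 
Pen      | Furniture
Cable    | Apparel  


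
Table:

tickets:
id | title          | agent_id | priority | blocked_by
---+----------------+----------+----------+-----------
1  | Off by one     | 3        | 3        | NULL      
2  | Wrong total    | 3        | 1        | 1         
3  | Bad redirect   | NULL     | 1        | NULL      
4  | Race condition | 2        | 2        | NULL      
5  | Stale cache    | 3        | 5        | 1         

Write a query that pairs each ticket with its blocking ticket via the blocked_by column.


This is a self-join: tickets is joined to a second copy of itself, matching each row's blocked_by to another row's id. Use LEFT JOIN so rows with blocked_by=NULL are kept.
  - ticket 1 (Off by one): blocked_by=NULL -> NULL
  - ticket 2 (Wrong total): blocked_by=1 -> Off by one
  - ticket 3 (Bad redirect): blocked_by=NULL -> NULL
  - ticket 4 (Race condition): blocked_by=NULL -> NULL
  - ticket 5 (Stale cache): blocked_by=1 -> Off by one

SQL:
SELECT a.title AS item, b.title AS blocked_by
FROM tickets a
LEFT JOIN tickets b ON a.blocked_by = b.id

Result:
item           | blocked_by
---------------+-----------
Off by one     | NULL      
Wrong total    | Off by one
Bad redirect   | NULL      
Race condition | NULL      
Stale cache    | Off by one


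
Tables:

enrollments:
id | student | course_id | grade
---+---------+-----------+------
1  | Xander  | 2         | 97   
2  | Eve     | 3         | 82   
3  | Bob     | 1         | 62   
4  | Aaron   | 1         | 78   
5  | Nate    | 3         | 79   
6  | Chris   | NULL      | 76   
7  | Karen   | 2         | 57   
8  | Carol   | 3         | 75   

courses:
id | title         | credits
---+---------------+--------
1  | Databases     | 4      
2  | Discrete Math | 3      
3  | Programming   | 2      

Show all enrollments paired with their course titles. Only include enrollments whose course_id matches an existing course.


INNER JOIN keeps only enrollments rows whose course_id matches an id in courses. Walk through each enrollment:
  - enrollment 1 (Xander): course_id=2 -> matches Discrete Math
  - enrollment 2 (Eve): course_id=3 -> matches Programming
  - enrollment 3 (Bob): course_id=1 -> matches Databases
  - enrollment 4 (Aaron): course_id=1 -> matches Databases
  - enrollment 5 (Nate): course_id=3 -> matches Programming
  - enrollment 6 (Chris): course_id=NULL, no match -> dropped
  - enrollment 7 (Karen): course_id=2 -> matches Discrete Math
  - enrollment 8 (Carol): course_id=3 -> matches Programming
So 1 of 8 rows is dropped.

SQL:
SELECT a.student, b.title AS course
FROM enrollments a
INNER JOIN courses b ON a.course_id = b.id

Result:
student | course       
--------+--------------
Xander  | Discrete Math
Eve     | Programming  
Bob     | Databases    
Aaron   | Databases    
Nate    | Programming  
Karen   | Discrete Math
Carol   | Programming  


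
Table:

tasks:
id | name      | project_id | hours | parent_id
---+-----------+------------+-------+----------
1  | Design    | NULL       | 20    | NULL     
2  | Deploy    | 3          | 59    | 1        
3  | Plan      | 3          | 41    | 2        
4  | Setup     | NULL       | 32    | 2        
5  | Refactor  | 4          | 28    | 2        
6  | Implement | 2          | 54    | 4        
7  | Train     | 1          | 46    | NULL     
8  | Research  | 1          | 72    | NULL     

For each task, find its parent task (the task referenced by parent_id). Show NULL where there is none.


This is a self-join: tasks is joined to a second copy of itself, matching each row's parent_id to another row's id. Use LEFT JOIN so rows with parent_id=NULL are kept.
  - task 1 (Design): parent_id=NULL -> NULL
  - task 2 (Deploy): parent_id=1 -> Design
  - task 3 (Plan): parent_id=2 -> Deploy
  - task 4 (Setup): parent_id=2 -> Deploy
  - task 5 (Refactor): parent_id=2 -> Deploy
  - task 6 (Implement): parent_id=4 -> Setup
  - task 7 (Train): parent_id=NULL -> NULL
  - task 8 (Research): parent_id=NULL -> NULL

SQL:
SELECT a.name AS item, b.name AS parent
FROM tasks a
LEFT JOIN tasks b ON a.parent_id = b.id

Result:
item      | parent
----------+-------
Design    | NULL  
Deploy    | Design
Plan      | Deploy
Setup     | Deploy
Refactor  | Deploy
Implement | Setup 
Train     | NULL  
Research  | NULL  


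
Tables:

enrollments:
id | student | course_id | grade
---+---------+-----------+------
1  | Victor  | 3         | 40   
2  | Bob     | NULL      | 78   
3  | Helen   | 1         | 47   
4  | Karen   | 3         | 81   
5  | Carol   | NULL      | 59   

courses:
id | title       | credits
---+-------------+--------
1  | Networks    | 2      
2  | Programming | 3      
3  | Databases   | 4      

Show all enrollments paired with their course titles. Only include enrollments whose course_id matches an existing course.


INNER JOIN keeps only enrollments rows whose course_id matches an id in courses. Walk through each enrollment:
  - enrollment 1 (Victor): course_id=3 -> matches Databases
  - enrollment 2 (Bob): course_id=NULL, no match -> dropped
  - enrollment 3 (Helen): course_id=1 -> matches Networks
  - enrollment 4 (Karen): course_id=3 -> matches Databases
  - enrollment 5 (Carol): course_id=NULL, no match -> dropped
So 2 of 5 rows are dropped.

SQL:
SELECT a.student, b.title AS course
FROM enrollments a
INNER JOIN courses b ON a.course_id = b.id

Result:
student | course   
--------+----------
Victor  | Databases
Helen   | Networks 
Karen   | Databases


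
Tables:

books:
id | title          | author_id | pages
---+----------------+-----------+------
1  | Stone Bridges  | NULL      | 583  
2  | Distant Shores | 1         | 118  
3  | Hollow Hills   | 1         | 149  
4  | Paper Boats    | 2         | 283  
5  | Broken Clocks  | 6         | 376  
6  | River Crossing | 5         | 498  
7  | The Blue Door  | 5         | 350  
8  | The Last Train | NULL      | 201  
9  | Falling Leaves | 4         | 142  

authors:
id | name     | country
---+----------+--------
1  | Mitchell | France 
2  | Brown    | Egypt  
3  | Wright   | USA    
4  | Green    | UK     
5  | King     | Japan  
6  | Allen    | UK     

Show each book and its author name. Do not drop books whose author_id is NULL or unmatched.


LEFT JOIN keeps every row from books (the left table); where author_id has no match in authors, the author columns become NULL. Walk through each book:
  - book 1 (Stone Bridges): author_id=NULL, no match -> kept with NULL
  - book 2 (Distant Shores): author_id=1 -> matches Mitchell
  - book 3 (Hollow Hills): author_id=1 -> matches Mitchell
  - book 4 (Paper Boats): author_id=2 -> matches Brown
  - book 5 (Broken Clocks): author_id=6 -> matches Allen
  - book 6 (River Crossing): author_id=5 -> matches King
  - book 7 (The Blue Door): author_id=5 -> matches King
  - book 8 (The Last Train): author_id=NULL, no match -> kept with NULL
  - book 9 (Falling Leaves): author_id=4 -> matches Green
All 9 rows appear; 2 have NULL author.

SQL:
SELECT a.title, b.name AS author
FROM books a
LEFT JOIN authors b ON a.author_id = b.id

Result:
title          | author  
---------------+---------
Stone Bridges  | NULL    
Distant Shores | Mitchell
Hollow Hills   | Mitchell
Paper Boats    | Brown   
Broken Clocks  | Allen   
River Crossing | King    
The Blue Door  | King    
The Last Train | NULL    
Falling Leaves | Green   


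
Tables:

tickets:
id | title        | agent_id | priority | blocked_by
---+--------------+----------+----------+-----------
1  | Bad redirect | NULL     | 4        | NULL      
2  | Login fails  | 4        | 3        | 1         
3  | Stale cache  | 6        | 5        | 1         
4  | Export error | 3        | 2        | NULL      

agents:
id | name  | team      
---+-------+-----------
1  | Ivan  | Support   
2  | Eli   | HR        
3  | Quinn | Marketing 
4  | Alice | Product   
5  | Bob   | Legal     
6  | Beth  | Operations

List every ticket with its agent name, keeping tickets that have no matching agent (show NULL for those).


LEFT JOIN keeps every row from tickets (the left table); where agent_id has no match in agents, the agent columns become NULL. Walk through each ticket:
  - ticket 1 (Bad redirect): agent_id=NULL, no match -> kept with NULL
  - ticket 2 (Login fails): agent_id=4 -> matches Alice
  - ticket 3 (Stale cache): agent_id=6 -> matches Beth
  - ticket 4 (Export error): agent_id=3 -> matches Quinn
All 4 rows appear; 1 has NULL agent.

SQL:
SELECT a.title, b.name AS agent
FROM tickets a
LEFT JOIN agents b ON a.agent_id = b.id

Result:
title        | agent
-------------+------
Bad redirect | NULL 
Login fails  | Alice
Stale cache  | Beth 
Export error | Quinn


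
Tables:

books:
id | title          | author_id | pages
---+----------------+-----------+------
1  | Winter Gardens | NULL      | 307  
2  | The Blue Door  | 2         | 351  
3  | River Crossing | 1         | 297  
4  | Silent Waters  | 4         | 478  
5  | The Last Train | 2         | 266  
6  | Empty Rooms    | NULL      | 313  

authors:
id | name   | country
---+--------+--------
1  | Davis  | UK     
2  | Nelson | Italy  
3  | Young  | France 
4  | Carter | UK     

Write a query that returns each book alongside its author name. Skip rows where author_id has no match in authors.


INNER JOIN keeps only books rows whose author_id matches an id in authors. Walk through each book:
  - book 1 (Winter Gardens): author_id=NULL, no match -> dropped
  - book 2 (The Blue Door): author_id=2 -> matches Nelson
  - book 3 (River Crossing): author_id=1 -> matches Davis
  - book 4 (Silent Waters): author_id=4 -> matches Carter
  - book 5 (The Last Train): author_id=2 -> matches Nelson
  - book 6 (Empty Rooms): author_id=NULL, no match -> dropped
So 2 of 6 rows are dropped.

SQL:
SELECT a.title, b.name AS author
FROM books a
INNER JOIN authors b ON a.author_id = b.id

Result:
title          | author
---------------+-------
The Blue Door  | Nelson
River Crossing | Davis 
Silent Waters  | Carter
The Last Train | Nelson


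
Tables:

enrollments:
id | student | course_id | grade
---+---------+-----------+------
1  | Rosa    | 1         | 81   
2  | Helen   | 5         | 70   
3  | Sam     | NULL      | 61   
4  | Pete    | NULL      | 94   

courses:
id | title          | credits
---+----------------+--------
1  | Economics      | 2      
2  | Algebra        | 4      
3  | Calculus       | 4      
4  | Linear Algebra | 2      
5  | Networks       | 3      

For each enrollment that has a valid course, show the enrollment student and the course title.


INNER JOIN keeps only enrollments rows whose course_id matches an id in courses. Walk through each enrollment:
  - enrollment 1 (Rosa): course_id=1 -> matches Economics
  - enrollment 2 (Helen): course_id=5 -> matches Networks
  - enrollment 3 (Sam): course_id=NULL, no match -> dropped
  - enrollment 4 (Pete): course_id=NULL, no match -> dropped
So 2 of 4 rows are dropped.

SQL:
SELECT a.student, b.title AS course
FROM enrollments a
INNER JOIN courses b ON a.course_id = b.id

Result:
student | course   
--------+----------
Rosa    | Economics
Helen   | Networks 


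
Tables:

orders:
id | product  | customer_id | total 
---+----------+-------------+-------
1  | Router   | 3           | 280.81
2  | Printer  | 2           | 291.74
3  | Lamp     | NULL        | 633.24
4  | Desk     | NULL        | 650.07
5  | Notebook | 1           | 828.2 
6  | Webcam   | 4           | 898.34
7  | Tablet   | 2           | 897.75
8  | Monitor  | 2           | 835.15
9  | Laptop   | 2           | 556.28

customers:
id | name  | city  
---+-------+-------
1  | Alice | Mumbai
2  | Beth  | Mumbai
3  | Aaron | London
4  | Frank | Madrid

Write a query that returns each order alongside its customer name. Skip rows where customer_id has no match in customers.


INNER JOIN keeps only orders rows whose customer_id matches an id in customers. Walk through each order:
  - order 1 (Router): customer_id=3 -> matches Aaron
  - order 2 (Printer): customer_id=2 -> matches Beth
  - order 3 (Lamp): customer_id=NULL, no match -> dropped
  - order 4 (Desk): customer_id=NULL, no match -> dropped
  - order 5 (Notebook): customer_id=1 -> matches Alice
  - order 6 (Webcam): customer_id=4 -> matches Frank
  - order 7 (Tablet): customer_id=2 -> matches Beth
  - order 8 (Monitor): customer_id=2 -> matches Beth
  - order 9 (Laptop): customer_id=2 -> matches Beth
So 2 of 9 rows are dropped.

SQL:
SELECT a.product, b.name AS customer
FROM orders a
INNER JOIN customers b ON a.customer_id = b.id

Result:
product  | customer
---------+---------
Router   | Aaron   
Printer  | Beth    
Notebook | Alice   
Webcam   | Frank   
Tablet   | Beth    
Monitor  | Beth    
Laptop   | Beth    


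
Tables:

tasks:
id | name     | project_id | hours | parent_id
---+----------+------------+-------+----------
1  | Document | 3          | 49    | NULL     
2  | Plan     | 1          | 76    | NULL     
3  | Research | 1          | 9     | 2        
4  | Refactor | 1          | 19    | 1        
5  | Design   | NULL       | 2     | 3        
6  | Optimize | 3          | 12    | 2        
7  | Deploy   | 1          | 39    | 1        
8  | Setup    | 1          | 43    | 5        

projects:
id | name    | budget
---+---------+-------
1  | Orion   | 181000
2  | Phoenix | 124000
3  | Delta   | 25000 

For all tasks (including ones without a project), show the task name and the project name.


LEFT JOIN keeps every row from tasks (the left table); where project_id has no match in projects, the project columns become NULL. Walk through each task:
  - task 1 (Document): project_id=3 -> matches Delta
  - task 2 (Plan): project_id=1 -> matches Orion
  - task 3 (Research): project_id=1 -> matches Orion
  - task 4 (Refactor): project_id=1 -> matches Orion
  - task 5 (Design): project_id=NULL, no match -> kept with NULL
  - task 6 (Optimize): project_id=3 -> matches Delta
  - task 7 (Deploy): project_id=1 -> matches Orion
  - task 8 (Setup): project_id=1 -> matches Orion
All 8 rows appear; 1 has NULL project.

SQL:
SELECT a.name, b.name AS project
FROM tasks a
LEFT JOIN projects b ON a.project_id = b.id

Result:
name     | project
---------+--------
Document | Delta  
Plan     | Orion  
Research | Orion  
Refactor | Orion  
Design   | NULL   
Optimize | Delta  
Deploy   | Orion  
Setup    | Orion  


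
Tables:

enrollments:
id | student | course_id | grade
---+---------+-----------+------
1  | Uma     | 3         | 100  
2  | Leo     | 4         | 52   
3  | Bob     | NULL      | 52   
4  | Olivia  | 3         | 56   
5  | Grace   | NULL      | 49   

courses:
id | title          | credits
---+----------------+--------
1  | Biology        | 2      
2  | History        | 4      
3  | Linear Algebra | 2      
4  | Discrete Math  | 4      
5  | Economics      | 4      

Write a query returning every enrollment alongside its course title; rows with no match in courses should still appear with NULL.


LEFT JOIN keeps every row from enrollments (the left table); where course_id has no match in courses, the course columns become NULL. Walk through each enrollment:
  - enrollment 1 (Uma): course_id=3 -> matches Linear Algebra
  - enrollment 2 (Leo): course_id=4 -> matches Discrete Math
  - enrollment 3 (Bob): course_id=NULL, no match -> kept with NULL
  - enrollment 4 (Olivia): course_id=3 -> matches Linear Algebra
  - enrollment 5 (Grace): course_id=NULL, no match -> kept with NULL
All 5 rows appear; 2 have NULL course.

SQL:
SELECT a.student, b.title AS course
FROM enrollments a
LEFT JOIN courses b ON a.course_id = b.id

Result:
student | course        
--------+---------------
Uma     | Linear Algebra
Leo     | Discrete Math 
Bob     | NULL          
Olivia  | Linear Algebra
Grace   | NULL          


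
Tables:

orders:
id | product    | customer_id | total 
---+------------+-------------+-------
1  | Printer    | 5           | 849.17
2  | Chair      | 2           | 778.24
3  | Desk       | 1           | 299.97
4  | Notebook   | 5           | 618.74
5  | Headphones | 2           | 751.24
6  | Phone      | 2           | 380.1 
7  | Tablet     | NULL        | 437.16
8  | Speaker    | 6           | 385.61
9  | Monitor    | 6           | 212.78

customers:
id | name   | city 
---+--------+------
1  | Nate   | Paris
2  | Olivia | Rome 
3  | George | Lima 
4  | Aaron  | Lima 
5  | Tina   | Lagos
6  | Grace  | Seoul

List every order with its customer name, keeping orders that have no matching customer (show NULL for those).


LEFT JOIN keeps every row from orders (the left table); where customer_id has no match in customers, the customer columns become NULL. Walk through each order:
  - order 1 (Printer): customer_id=5 -> matches Tina
  - order 2 (Chair): customer_id=2 -> matches Olivia
  - order 3 (Desk): customer_id=1 -> matches Nate
  - order 4 (Notebook): customer_id=5 -> matches Tina
  - order 5 (Headphones): customer_id=2 -> matches Olivia
  - order 6 (Phone): customer_id=2 -> matches Olivia
  - order 7 (Tablet): customer_id=NULL, no match -> kept with NULL
  - order 8 (Speaker): customer_id=6 -> matches Grace
  - order 9 (Monitor): customer_id=6 -> matches Grace
All 9 rows appear; 1 has NULL customer.

SQL:
SELECT a.product, b.name AS customer
FROM orders a
LEFT JOIN customers b ON a.customer_id = b.id

Result:
product    | customer
-----------+---------
Printer    | Tina    
Chair      | Olivia  
Desk       | Nate    
Notebook   | Tina    
Headphones | Olivia  
Phone      | Olivia  
Tablet     | NULL    
Speaker    | Grace   
Monitor    | Grace   


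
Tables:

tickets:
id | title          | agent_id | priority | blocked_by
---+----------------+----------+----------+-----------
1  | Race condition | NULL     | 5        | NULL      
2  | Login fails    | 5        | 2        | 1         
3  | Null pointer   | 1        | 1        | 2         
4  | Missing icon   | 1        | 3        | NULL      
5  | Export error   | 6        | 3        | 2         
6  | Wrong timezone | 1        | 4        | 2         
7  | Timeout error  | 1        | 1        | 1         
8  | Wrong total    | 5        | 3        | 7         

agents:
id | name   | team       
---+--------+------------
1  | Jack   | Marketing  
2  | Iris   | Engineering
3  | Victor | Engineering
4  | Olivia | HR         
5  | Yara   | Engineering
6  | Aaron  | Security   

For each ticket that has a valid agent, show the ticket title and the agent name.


INNER JOIN keeps only tickets rows whose agent_id matches an id in agents. Walk through each ticket:
  - ticket 1 (Race condition): agent_id=NULL, no match -> dropped
  - ticket 2 (Login fails): agent_id=5 -> matches Yara
  - ticket 3 (Null pointer): agent_id=1 -> matches Jack
  - ticket 4 (Missing icon): agent_id=1 -> matches Jack
  - ticket 5 (Export error): agent_id=6 -> matches Aaron
  - ticket 6 (Wrong timezone): agent_id=1 -> matches Jack
  - ticket 7 (Timeout error): agent_id=1 -> matches Jack
  - ticket 8 (Wrong total): agent_id=5 -> matches Yara
So 1 of 8 rows is dropped.

SQL:
SELECT a.title, b.name AS agent
FROM tickets a
INNER JOIN agents b ON a.agent_id = b.id

Result:
title          | agent
---------------+------
Login fails    | Yara 
Null pointer   | Jack 
Missing icon   | Jack 
Export error   | Aaron
Wrong timezone | Jack 
Timeout error  | Jack 
Wrong total    | Yara 


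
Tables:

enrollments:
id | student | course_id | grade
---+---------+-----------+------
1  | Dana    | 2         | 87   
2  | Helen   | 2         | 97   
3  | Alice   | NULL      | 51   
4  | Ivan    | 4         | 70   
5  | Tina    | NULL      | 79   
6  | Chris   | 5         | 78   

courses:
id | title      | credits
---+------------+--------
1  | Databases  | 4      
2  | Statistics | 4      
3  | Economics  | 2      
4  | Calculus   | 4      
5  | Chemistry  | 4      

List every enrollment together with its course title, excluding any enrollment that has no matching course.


INNER JOIN keeps only enrollments rows whose course_id matches an id in courses. Walk through each enrollment:
  - enrollment 1 (Dana): course_id=2 -> matches Statistics
  - enrollment 2 (Helen): course_id=2 -> matches Statistics
  - enrollment 3 (Alice): course_id=NULL, no match -> dropped
  - enrollment 4 (Ivan): course_id=4 -> matches Calculus
  - enrollment 5 (Tina): course_id=NULL, no match -> dropped
  - enrollment 6 (Chris): course_id=5 -> matches Chemistry
So 2 of 6 rows are dropped.

SQL:
SELECT a.student, b.title AS course
FROM enrollments a
INNER JOIN courses b ON a.course_id = b.id

Result:
student | course    
--------+-----------
Dana    | Statistics
Helen   | Statistics
Ivan    | Calculus  
Chris   | Chemistry 


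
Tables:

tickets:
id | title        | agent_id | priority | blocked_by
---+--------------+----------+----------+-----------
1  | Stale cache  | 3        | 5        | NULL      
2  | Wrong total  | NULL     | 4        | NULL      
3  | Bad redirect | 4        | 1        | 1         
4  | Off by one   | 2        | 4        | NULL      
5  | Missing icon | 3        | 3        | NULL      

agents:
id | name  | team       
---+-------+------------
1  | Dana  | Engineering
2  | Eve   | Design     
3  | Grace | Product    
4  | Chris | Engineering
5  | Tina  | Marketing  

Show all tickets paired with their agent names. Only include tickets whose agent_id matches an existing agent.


INNER JOIN keeps only tickets rows whose agent_id matches an id in agents. Walk through each ticket:
  - ticket 1 (Stale cache): agent_id=3 -> matches Grace
  - ticket 2 (Wrong total): agent_id=NULL, no match -> dropped
  - ticket 3 (Bad redirect): agent_id=4 -> matches Chris
  - ticket 4 (Off by one): agent_id=2 -> matches Eve
  - ticket 5 (Missing icon): agent_id=3 -> matches Grace
So 1 of 5 rows is dropped.

SQL:
SELECT a.title, b.name AS agent
FROM tickets a
INNER JOIN agents b ON a.agent_id = b.id

Result:
title        | agent
-------------+------
Stale cache  | Grace
Bad redirect | Chris
Off by one   | Eve  
Missing icon | Grace
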